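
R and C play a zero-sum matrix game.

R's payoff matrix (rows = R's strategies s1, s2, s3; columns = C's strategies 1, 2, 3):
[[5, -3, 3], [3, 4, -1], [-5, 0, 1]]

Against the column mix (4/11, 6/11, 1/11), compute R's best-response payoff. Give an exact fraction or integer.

s1: (5)·(4/11) + (-3)·(6/11) + (3)·(1/11) = 5/11.
s2: (3)·(4/11) + (4)·(6/11) + (-1)·(1/11) = 35/11.
s3: (-5)·(4/11) + (0)·(6/11) + (1)·(1/11) = -19/11.
The best pure response is s2 with expected payoff 35/11.

35/11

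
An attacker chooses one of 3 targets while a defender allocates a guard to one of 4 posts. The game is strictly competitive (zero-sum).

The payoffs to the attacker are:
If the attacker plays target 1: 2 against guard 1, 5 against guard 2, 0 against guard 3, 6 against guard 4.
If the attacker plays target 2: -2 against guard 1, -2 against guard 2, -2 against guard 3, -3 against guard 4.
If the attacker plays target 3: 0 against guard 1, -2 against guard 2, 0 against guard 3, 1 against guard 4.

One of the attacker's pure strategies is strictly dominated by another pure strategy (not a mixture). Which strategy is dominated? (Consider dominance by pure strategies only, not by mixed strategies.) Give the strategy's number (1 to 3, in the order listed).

Compare target 2 with target 1: 2 > -2, 5 > -2, 0 > -2, 6 > -3.
So target 1 strictly dominates target 2 for the attacker; target 2 is strictly dominated.

2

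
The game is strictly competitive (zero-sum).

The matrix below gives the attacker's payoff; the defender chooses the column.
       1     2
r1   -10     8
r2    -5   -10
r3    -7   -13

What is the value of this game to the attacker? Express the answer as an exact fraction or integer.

-140/23

Row r3 is strictly dominated by row r2, so the attacker never plays it.
The remaining 2×2 game on (r1, r2) × (1, 2) has no saddle point. Let the attacker play r1 with probability p; indifference gives −10p − 5(1−p) = 8p − 10(1−p), so p = 5/23.
Similarly the defender's optimal q on 1 is 18/23, and the value is -10·(18/23) + (8)·(5/23) = -140/23.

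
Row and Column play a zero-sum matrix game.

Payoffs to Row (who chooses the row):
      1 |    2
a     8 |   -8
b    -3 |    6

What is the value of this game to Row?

Row minima are -8 and -3, so Row's maximin is -3; column maxima are 8 and 6, so Column's minimax is 6. These differ, so the equilibrium is in mixed strategies.
Let Row play a with probability p. Column is indifferent when 8p − 3(1−p) = −8p + 6(1−p), giving p = 9/25.
Let Column play 1 with probability q. Row is indifferent when 8q − 8(1−q) = −3q + 6(1−q), giving q = 14/25.
The value is 8·(14/25) + (-8)·(11/25) = 24/25.

24/25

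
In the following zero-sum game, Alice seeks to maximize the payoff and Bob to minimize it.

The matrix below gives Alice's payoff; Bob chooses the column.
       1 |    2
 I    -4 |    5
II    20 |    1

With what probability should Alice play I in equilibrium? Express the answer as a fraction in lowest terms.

Row minima are -4 and 1, so Alice's maximin is 1; column maxima are 20 and 5, so Bob's minimax is 5. These differ, so the equilibrium is in mixed strategies.
Let Alice play I with probability p. Bob is indifferent when −4p + 20(1−p) = 5p + (1−p), giving p = 19/28.

19/28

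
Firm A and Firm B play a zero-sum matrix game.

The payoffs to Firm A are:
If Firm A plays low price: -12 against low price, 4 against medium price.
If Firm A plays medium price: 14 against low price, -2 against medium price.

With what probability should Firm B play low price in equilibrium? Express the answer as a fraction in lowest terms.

Row minima are -12 and -2, so Firm A's maximin is -2; column maxima are 14 and 4, so Firm B's minimax is 4. These differ, so the equilibrium is in mixed strategies.
Let Firm B play low price with probability q. Firm A is indifferent when −12q + 4(1−q) = 14q − 2(1−q), giving q = 3/16.

3/16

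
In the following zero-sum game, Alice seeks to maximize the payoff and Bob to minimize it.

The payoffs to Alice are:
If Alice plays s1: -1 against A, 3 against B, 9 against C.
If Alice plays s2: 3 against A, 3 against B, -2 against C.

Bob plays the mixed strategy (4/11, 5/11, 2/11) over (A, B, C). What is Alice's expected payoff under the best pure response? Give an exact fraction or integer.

29/11

s1: (-1)·(4/11) + (3)·(5/11) + (9)·(2/11) = 29/11.
s2: (3)·(4/11) + (3)·(5/11) + (-2)·(2/11) = 23/11.
The best pure response is s1 with expected payoff 29/11.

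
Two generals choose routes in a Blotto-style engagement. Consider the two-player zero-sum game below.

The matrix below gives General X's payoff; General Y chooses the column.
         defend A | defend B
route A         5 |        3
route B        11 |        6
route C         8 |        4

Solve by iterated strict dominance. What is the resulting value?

Column defend A is strictly dominated by defend B for General Y (3<5, 6<11, 4<8); eliminate defend A.
Row route C is strictly dominated by row route B (6>4); eliminate route C.
Row route A is strictly dominated by row route B (6>3); eliminate route A.
Only (route B, defend B) remains, with payoff 6.

6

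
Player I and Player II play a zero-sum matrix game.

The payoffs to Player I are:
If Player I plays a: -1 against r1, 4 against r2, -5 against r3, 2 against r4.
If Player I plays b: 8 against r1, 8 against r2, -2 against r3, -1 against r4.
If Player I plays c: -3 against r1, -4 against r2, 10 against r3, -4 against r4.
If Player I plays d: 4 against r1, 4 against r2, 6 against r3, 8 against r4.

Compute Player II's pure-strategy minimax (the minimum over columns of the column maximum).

The worst case (largest entry) in each column is r1: 8, r2: 8, r3: 10, r4: 8.
The best (smallest) of these is 8.

8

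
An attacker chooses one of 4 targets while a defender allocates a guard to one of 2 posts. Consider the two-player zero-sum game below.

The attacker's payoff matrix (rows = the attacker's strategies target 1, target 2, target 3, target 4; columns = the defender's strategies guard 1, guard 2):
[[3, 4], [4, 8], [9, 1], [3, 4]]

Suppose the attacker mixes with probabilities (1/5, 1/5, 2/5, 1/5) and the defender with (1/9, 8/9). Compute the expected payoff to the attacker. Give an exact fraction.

Against (1/9, 8/9), each row's expected payoff is target 1: 35/9; target 2: 68/9; target 3: 17/9; target 4: 35/9.
Taking the (1/5, 1/5, 2/5, 1/5)-weighted average: (1/5)·(35/9) + (1/5)·(68/9) + (2/5)·(17/9) + (1/5)·(35/9) = 172/45.

172/45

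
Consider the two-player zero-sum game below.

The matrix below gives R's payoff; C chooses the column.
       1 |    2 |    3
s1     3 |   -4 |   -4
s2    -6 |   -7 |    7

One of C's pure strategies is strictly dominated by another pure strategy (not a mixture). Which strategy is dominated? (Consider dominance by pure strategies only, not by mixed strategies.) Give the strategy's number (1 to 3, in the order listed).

C prefers columns that give R less. Compare 1 with 2: -4 < 3, -7 < -6.
So 2 strictly dominates 1 for C; 1 is strictly dominated.

1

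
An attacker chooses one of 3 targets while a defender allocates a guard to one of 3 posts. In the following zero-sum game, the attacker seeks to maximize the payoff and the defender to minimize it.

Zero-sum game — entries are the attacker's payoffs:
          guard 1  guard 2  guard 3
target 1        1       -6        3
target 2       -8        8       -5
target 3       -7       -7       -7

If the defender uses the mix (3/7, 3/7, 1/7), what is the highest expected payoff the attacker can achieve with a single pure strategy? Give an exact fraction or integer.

-5/7

target 1: (1)·(3/7) + (-6)·(3/7) + (3)·(1/7) = -12/7.
target 2: (-8)·(3/7) + (8)·(3/7) + (-5)·(1/7) = -5/7.
target 3: (-7)·(3/7) + (-7)·(3/7) + (-7)·(1/7) = -7.
The best pure response is target 2 with expected payoff -5/7.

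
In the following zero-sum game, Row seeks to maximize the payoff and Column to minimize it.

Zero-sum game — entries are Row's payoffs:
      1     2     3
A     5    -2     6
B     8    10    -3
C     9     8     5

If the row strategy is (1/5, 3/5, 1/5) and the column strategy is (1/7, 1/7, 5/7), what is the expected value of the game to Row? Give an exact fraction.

12/5

Against (1/7, 1/7, 5/7), each row's expected payoff is A: 33/7; B: 3/7; C: 6.
Taking the (1/5, 3/5, 1/5)-weighted average: (1/5)·(33/7) + (3/5)·(3/7) + (1/5)·(6) = 12/5.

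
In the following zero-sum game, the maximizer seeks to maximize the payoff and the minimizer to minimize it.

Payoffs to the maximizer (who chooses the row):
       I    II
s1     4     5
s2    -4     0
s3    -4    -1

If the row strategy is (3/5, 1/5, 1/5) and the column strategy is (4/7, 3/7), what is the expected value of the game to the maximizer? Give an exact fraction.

58/35

Against (4/7, 3/7), each row's expected payoff is s1: 31/7; s2: -16/7; s3: -19/7.
Taking the (3/5, 1/5, 1/5)-weighted average: (3/5)·(31/7) + (1/5)·(-16/7) + (1/5)·(-19/7) = 58/35.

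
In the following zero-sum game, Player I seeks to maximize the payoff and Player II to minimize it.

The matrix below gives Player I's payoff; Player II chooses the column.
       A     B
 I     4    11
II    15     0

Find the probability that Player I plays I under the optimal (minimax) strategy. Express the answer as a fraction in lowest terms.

Row minima are 4 and 0, so Player I's maximin is 4; column maxima are 15 and 11, so Player II's minimax is 11. These differ, so the equilibrium is in mixed strategies.
Let Player I play I with probability p. Player II is indifferent when 4p + 15(1−p) = 11p, giving p = 15/22.

15/22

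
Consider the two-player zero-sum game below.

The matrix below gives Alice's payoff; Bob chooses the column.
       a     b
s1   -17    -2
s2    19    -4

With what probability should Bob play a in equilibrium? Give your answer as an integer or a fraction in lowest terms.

Row minima are -17 and -4, so Alice's maximin is -4; column maxima are 19 and -2, so Bob's minimax is -2. These differ, so the equilibrium is in mixed strategies.
Let Bob play a with probability q. Alice is indifferent when −17q − 2(1−q) = 19q − 4(1−q), giving q = 1/19.

1/19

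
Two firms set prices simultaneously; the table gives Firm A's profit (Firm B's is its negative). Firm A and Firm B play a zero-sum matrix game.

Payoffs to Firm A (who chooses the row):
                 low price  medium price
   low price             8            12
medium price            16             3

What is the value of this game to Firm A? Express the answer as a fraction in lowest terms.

168/17

Row minima are 8 and 3, so Firm A's maximin is 8; column maxima are 16 and 12, so Firm B's minimax is 12. These differ, so the equilibrium is in mixed strategies.
Let Firm A play low price with probability p. Firm B is indifferent when 8p + 16(1−p) = 12p + 3(1−p), giving p = 13/17.
Let Firm B play low price with probability q. Firm A is indifferent when 8q + 12(1−q) = 16q + 3(1−q), giving q = 9/17.
The value is 8·(9/17) + (12)·(8/17) = 168/17.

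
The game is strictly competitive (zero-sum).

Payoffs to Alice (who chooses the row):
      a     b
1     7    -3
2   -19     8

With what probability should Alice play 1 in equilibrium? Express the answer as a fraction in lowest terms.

Row minima are -3 and -19, so Alice's maximin is -3; column maxima are 7 and 8, so Bob's minimax is 7. These differ, so the equilibrium is in mixed strategies.
Let Alice play 1 with probability p. Bob is indifferent when 7p − 19(1−p) = −3p + 8(1−p), giving p = 27/37.

27/37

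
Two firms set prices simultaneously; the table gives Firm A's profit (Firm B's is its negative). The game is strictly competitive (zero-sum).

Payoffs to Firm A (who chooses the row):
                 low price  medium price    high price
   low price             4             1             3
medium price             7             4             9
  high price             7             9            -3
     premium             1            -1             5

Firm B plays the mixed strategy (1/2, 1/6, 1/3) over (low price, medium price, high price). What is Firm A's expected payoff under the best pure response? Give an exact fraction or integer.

43/6

low price: (4)·(1/2) + (1)·(1/6) + (3)·(1/3) = 19/6.
medium price: (7)·(1/2) + (4)·(1/6) + (9)·(1/3) = 43/6.
high price: (7)·(1/2) + (9)·(1/6) + (-3)·(1/3) = 4.
premium: (1)·(1/2) + (-1)·(1/6) + (5)·(1/3) = 2.
The best pure response is medium price with expected payoff 43/6.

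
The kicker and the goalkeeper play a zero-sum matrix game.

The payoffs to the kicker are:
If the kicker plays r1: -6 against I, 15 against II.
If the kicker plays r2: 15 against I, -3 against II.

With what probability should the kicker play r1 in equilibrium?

Row minima are -6 and -3, so the kicker's maximin is -3; column maxima are 15 and 15, so the goalkeeper's minimax is 15. These differ, so the equilibrium is in mixed strategies.
Let the kicker play r1 with probability p. The goalkeeper is indifferent when −6p + 15(1−p) = 15p − 3(1−p), giving p = 6/13.

6/13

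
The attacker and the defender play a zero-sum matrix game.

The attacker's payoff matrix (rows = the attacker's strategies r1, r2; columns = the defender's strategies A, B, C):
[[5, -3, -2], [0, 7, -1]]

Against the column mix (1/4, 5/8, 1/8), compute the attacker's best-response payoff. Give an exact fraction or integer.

r1: (5)·(1/4) + (-3)·(5/8) + (-2)·(1/8) = -7/8.
r2: (0)·(1/4) + (7)·(5/8) + (-1)·(1/8) = 17/4.
The best pure response is r2 with expected payoff 17/4.

17/4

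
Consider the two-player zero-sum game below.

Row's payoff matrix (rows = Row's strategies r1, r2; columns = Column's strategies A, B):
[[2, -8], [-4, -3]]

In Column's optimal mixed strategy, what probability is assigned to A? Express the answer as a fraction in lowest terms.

Row minima are -8 and -4, so Row's maximin is -4; column maxima are 2 and -3, so Column's minimax is -3. These differ, so the equilibrium is in mixed strategies.
Let Column play A with probability q. Row is indifferent when 2q − 8(1−q) = −4q − 3(1−q), giving q = 5/11.

5/11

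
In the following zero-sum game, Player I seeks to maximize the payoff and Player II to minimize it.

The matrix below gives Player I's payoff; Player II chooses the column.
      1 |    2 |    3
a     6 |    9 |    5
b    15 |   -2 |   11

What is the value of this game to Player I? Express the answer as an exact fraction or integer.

Column 1 is strictly dominated by 3 for Player II (it gives Player I more in every row).
The remaining 2×2 game on (a, b) × (2, 3) has no saddle point. Let Player I play a with probability p; indifference gives 9p − 2(1−p) = 5p + 11(1−p), so p = 13/17.
Similarly Player II's optimal q on 2 is 6/17, and the value is 9·(6/17) + (5)·(11/17) = 109/17.

109/17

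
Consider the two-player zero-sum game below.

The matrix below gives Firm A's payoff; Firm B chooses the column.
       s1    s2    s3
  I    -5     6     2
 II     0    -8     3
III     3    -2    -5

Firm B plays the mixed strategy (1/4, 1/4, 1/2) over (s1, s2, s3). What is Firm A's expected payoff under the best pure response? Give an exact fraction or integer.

I: (-5)·(1/4) + (6)·(1/4) + (2)·(1/2) = 5/4.
II: (0)·(1/4) + (-8)·(1/4) + (3)·(1/2) = -1/2.
III: (3)·(1/4) + (-2)·(1/4) + (-5)·(1/2) = -9/4.
The best pure response is I with expected payoff 5/4.

5/4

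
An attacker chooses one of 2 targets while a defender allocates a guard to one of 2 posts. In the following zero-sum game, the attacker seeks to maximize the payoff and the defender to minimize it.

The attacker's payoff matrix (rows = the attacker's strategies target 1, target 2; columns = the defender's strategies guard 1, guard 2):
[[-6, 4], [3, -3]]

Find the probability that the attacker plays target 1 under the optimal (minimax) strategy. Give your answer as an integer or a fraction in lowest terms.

Row minima are -6 and -3, so the attacker's maximin is -3; column maxima are 3 and 4, so the defender's minimax is 3. These differ, so the equilibrium is in mixed strategies.
Let the attacker play target 1 with probability p. The defender is indifferent when −6p + 3(1−p) = 4p − 3(1−p), giving p = 3/8.

3/8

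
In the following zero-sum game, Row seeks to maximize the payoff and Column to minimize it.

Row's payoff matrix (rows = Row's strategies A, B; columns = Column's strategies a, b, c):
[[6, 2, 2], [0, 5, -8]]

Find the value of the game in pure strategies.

2

Row minima: 2, -8 → Row's maximin is 2.
Column maxima: 6, 5, 2 → Column's minimax is 2.
They coincide at (A, c), so the value is 2.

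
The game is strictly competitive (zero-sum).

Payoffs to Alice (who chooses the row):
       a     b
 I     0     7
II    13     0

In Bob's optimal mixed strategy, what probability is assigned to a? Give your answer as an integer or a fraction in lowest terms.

Row minima are 0 and 0, so Alice's maximin is 0; column maxima are 13 and 7, so Bob's minimax is 7. These differ, so the equilibrium is in mixed strategies.
Let Bob play a with probability q. Alice is indifferent when 7(1−q) = 13q, giving q = 7/20.

7/20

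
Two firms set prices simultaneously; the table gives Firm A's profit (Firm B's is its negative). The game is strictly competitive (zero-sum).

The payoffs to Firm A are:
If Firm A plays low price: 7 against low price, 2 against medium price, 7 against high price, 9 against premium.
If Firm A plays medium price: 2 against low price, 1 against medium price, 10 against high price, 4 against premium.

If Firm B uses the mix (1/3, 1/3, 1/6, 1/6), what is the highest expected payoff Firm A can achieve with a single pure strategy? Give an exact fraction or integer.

17/3

low price: (7)·(1/3) + (2)·(1/3) + (7)·(1/6) + (9)·(1/6) = 17/3.
medium price: (2)·(1/3) + (1)·(1/3) + (10)·(1/6) + (4)·(1/6) = 10/3.
The best pure response is low price with expected payoff 17/3.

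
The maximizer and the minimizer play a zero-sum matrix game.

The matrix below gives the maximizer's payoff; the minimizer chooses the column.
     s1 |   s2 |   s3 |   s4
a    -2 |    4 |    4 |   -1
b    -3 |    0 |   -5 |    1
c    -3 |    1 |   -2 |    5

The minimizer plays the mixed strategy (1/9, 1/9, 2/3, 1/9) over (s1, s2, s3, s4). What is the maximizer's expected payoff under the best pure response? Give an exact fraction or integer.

a: (-2)·(1/9) + (4)·(1/9) + (4)·(2/3) + (-1)·(1/9) = 25/9.
b: (-3)·(1/9) + (0)·(1/9) + (-5)·(2/3) + (1)·(1/9) = -32/9.
c: (-3)·(1/9) + (1)·(1/9) + (-2)·(2/3) + (5)·(1/9) = -1.
The best pure response is a with expected payoff 25/9.

25/9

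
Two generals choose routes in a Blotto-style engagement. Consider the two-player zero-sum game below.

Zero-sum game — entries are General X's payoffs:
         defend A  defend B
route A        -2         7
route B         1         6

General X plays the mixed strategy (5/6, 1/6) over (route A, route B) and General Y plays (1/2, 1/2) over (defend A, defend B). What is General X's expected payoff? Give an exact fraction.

Against (1/2, 1/2), each row's expected payoff is route A: 5/2; route B: 7/2.
Taking the (5/6, 1/6)-weighted average: (5/6)·(5/2) + (1/6)·(7/2) = 8/3.

8/3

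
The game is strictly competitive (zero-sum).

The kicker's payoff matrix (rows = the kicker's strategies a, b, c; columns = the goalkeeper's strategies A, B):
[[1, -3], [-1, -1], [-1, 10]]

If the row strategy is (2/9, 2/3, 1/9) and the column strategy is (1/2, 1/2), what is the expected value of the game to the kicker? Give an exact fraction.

-7/18

Against (1/2, 1/2), each row's expected payoff is a: -1; b: -1; c: 9/2.
Taking the (2/9, 2/3, 1/9)-weighted average: (2/9)·(-1) + (2/3)·(-1) + (1/9)·(9/2) = -7/18.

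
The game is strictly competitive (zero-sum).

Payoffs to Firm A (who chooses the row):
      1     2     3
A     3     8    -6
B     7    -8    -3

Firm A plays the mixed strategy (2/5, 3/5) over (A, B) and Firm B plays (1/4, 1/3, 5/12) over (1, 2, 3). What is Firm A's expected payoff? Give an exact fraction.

-14/15

Against (1/4, 1/3, 5/12), each row's expected payoff is A: 11/12; B: -13/6.
Taking the (2/5, 3/5)-weighted average: (2/5)·(11/12) + (3/5)·(-13/6) = -14/15.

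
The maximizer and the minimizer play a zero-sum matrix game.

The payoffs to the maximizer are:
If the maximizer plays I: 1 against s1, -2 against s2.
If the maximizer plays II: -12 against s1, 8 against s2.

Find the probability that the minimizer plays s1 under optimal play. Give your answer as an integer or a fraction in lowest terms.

10/23

Row minima are -2 and -12, so the maximizer's maximin is -2; column maxima are 1 and 8, so the minimizer's minimax is 1. These differ, so the equilibrium is in mixed strategies.
Let the minimizer play s1 with probability q. The maximizer is indifferent when q − 2(1−q) = −12q + 8(1−q), giving q = 10/23.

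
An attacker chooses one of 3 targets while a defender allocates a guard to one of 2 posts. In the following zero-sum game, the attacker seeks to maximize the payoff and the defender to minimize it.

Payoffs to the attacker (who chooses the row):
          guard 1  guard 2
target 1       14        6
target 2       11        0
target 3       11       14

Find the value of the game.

130/11

Row target 2 is strictly dominated by row target 1, so the attacker never plays it.
The remaining 2×2 game on (target 1, target 3) × (guard 1, guard 2) has no saddle point. Let the attacker play target 1 with probability p; indifference gives 14p + 11(1−p) = 6p + 14(1−p), so p = 3/11.
Similarly the defender's optimal q on guard 1 is 8/11, and the value is 14·(8/11) + (6)·(3/11) = 130/11.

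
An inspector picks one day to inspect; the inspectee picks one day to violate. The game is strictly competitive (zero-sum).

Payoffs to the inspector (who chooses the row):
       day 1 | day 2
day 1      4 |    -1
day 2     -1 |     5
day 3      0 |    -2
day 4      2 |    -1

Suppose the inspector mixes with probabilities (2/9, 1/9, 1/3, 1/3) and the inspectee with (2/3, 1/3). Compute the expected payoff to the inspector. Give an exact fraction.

Against (2/3, 1/3), each row's expected payoff is day 1: 7/3; day 2: 1; day 3: -2/3; day 4: 1.
Taking the (2/9, 1/9, 1/3, 1/3)-weighted average: (2/9)·(7/3) + (1/9)·(1) + (1/3)·(-2/3) + (1/3)·(1) = 20/27.

20/27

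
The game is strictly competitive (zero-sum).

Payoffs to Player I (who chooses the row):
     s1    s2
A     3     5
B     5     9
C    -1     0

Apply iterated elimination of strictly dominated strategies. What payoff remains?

Column s2 is strictly dominated by s1 for Player II (3<5, 5<9, -1<0); eliminate s2.
Row A is strictly dominated by row B (5>3); eliminate A.
Row C is strictly dominated by row B (5>-1); eliminate C.
Only (B, s1) remains, with payoff 5.

5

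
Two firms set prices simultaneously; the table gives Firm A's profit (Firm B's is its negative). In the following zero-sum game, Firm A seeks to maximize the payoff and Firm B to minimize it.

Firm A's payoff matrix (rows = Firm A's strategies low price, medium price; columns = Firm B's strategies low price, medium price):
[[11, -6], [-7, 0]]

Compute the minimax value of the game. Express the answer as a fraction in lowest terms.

-7/4

Row minima are -6 and -7, so Firm A's maximin is -6; column maxima are 11 and 0, so Firm B's minimax is 0. These differ, so the equilibrium is in mixed strategies.
Let Firm A play low price with probability p. Firm B is indifferent when 11p − 7(1−p) = −6p, giving p = 7/24.
Let Firm B play low price with probability q. Firm A is indifferent when 11q − 6(1−q) = −7q, giving q = 1/4.
The value is 11·(1/4) + (-6)·(3/4) = -7/4.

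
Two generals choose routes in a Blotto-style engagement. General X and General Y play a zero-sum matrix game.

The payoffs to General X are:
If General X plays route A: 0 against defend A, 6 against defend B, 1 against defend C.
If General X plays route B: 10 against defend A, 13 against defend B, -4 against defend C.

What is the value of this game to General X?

2/3

Column defend B is strictly dominated by defend A for General Y (it gives General X more in every row).
The remaining 2×2 game on (route A, route B) × (defend A, defend C) has no saddle point. Let General X play route A with probability p; indifference gives 10(1−p) = p − 4(1−p), so p = 14/15.
Similarly General Y's optimal q on defend A is 1/3, and the value is 0·(1/3) + (1)·(2/3) = 2/3.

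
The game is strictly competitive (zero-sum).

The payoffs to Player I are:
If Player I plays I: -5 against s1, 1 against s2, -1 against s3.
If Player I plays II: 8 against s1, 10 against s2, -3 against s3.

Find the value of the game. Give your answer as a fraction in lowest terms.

-23/15

Column s2 is strictly dominated by s1 for Player II (it gives Player I more in every row).
The remaining 2×2 game on (I, II) × (s1, s3) has no saddle point. Let Player I play I with probability p; indifference gives −5p + 8(1−p) = −p − 3(1−p), so p = 11/15.
Similarly Player II's optimal q on s1 is 2/15, and the value is -5·(2/15) + (-1)·(13/15) = -23/15.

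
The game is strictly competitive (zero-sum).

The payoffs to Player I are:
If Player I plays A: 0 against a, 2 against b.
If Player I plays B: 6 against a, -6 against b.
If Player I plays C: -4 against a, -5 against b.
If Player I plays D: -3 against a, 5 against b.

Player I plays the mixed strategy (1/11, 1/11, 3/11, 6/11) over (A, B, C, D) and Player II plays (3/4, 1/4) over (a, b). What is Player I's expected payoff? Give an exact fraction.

Against (3/4, 1/4), each row's expected payoff is A: 1/2; B: 3; C: -17/4; D: -1.
Taking the (1/11, 1/11, 3/11, 6/11)-weighted average: (1/11)·(1/2) + (1/11)·(3) + (3/11)·(-17/4) + (6/11)·(-1) = -61/44.

-61/44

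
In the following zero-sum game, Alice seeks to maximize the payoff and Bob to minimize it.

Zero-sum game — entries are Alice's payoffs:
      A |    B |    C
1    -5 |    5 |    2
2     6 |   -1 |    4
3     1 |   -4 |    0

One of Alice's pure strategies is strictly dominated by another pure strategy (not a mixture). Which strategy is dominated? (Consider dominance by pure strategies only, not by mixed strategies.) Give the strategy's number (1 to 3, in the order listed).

3

Compare 3 with 2: 6 > 1, -1 > -4, 4 > 0.
So 2 strictly dominates 3 for Alice; 3 is strictly dominated.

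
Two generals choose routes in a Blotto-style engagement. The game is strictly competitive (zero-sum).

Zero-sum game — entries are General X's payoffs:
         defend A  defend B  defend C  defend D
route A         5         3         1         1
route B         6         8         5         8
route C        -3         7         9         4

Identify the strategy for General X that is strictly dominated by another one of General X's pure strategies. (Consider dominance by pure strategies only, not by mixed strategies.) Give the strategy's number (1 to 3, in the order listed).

1

Compare route A with route B: 6 > 5, 8 > 3, 5 > 1, 8 > 1.
So route B strictly dominates route A for General X; route A is strictly dominated.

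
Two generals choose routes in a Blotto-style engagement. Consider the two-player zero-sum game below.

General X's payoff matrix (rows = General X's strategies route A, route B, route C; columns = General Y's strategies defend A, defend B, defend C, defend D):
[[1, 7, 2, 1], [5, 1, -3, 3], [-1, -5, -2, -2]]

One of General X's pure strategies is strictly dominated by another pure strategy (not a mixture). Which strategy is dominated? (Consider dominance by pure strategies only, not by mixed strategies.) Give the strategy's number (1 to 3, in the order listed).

3

Compare route C with route A: 1 > -1, 7 > -5, 2 > -2, 1 > -2.
So route A strictly dominates route C for General X; route C is strictly dominated.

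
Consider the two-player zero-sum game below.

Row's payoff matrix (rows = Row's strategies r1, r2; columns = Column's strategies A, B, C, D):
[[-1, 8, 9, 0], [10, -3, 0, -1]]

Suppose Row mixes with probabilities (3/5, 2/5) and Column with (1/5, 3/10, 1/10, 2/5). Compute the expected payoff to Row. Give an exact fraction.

107/50

Against (1/5, 3/10, 1/10, 2/5), each row's expected payoff is r1: 31/10; r2: 7/10.
Taking the (3/5, 2/5)-weighted average: (3/5)·(31/10) + (2/5)·(7/10) = 107/50.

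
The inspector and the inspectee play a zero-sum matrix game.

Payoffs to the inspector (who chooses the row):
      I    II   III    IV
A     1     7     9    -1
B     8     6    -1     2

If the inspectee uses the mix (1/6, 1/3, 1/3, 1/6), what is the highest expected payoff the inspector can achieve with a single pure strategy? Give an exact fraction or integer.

16/3

A: (1)·(1/6) + (7)·(1/3) + (9)·(1/3) + (-1)·(1/6) = 16/3.
B: (8)·(1/6) + (6)·(1/3) + (-1)·(1/3) + (2)·(1/6) = 10/3.
The best pure response is A with expected payoff 16/3.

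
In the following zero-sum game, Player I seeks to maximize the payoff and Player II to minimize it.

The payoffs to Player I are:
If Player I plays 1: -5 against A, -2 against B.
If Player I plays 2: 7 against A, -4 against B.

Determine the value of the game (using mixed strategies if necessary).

Row minima are -5 and -4, so Player I's maximin is -4; column maxima are 7 and -2, so Player II's minimax is -2. These differ, so the equilibrium is in mixed strategies.
Let Player I play 1 with probability p. Player II is indifferent when −5p + 7(1−p) = −2p − 4(1−p), giving p = 11/14.
Let Player II play A with probability q. Player I is indifferent when −5q − 2(1−q) = 7q − 4(1−q), giving q = 1/7.
The value is -5·(1/7) + (-2)·(6/7) = -17/7.

-17/7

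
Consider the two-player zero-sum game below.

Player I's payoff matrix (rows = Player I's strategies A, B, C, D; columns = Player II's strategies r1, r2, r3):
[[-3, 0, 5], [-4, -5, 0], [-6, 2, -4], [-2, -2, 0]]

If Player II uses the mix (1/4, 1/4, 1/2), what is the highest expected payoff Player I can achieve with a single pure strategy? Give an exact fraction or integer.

A: (-3)·(1/4) + (0)·(1/4) + (5)·(1/2) = 7/4.
B: (-4)·(1/4) + (-5)·(1/4) + (0)·(1/2) = -9/4.
C: (-6)·(1/4) + (2)·(1/4) + (-4)·(1/2) = -3.
D: (-2)·(1/4) + (-2)·(1/4) + (0)·(1/2) = -1.
The best pure response is A with expected payoff 7/4.

7/4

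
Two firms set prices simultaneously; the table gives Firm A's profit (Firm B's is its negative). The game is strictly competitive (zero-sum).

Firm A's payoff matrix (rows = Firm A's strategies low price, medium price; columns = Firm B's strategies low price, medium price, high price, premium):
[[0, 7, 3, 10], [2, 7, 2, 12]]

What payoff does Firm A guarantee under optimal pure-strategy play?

Row minima: 0, 2 → Firm A's maximin is 2.
Column maxima: 2, 7, 3, 12 → Firm B's minimax is 2.
They coincide at (medium price, low price), so the value is 2.

2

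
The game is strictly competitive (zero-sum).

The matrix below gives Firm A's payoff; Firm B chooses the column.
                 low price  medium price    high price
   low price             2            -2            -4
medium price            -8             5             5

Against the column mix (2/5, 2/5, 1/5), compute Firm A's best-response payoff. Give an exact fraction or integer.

-1/5

low price: (2)·(2/5) + (-2)·(2/5) + (-4)·(1/5) = -4/5.
medium price: (-8)·(2/5) + (5)·(2/5) + (5)·(1/5) = -1/5.
The best pure response is medium price with expected payoff -1/5.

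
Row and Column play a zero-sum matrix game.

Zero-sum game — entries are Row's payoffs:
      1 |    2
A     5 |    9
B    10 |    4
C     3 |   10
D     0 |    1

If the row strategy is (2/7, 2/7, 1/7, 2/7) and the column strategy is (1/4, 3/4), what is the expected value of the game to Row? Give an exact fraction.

21/4

Against (1/4, 3/4), each row's expected payoff is A: 8; B: 11/2; C: 33/4; D: 3/4.
Taking the (2/7, 2/7, 1/7, 2/7)-weighted average: (2/7)·(8) + (2/7)·(11/2) + (1/7)·(33/4) + (2/7)·(3/4) = 21/4.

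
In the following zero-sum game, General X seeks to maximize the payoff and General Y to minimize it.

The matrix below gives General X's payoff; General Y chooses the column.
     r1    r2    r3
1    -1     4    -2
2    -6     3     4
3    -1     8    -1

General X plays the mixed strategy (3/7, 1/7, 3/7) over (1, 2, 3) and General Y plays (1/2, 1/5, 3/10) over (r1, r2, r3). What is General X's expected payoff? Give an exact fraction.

Against (1/2, 1/5, 3/10), each row's expected payoff is 1: -3/10; 2: -6/5; 3: 4/5.
Taking the (3/7, 1/7, 3/7)-weighted average: (3/7)·(-3/10) + (1/7)·(-6/5) + (3/7)·(4/5) = 3/70.

3/70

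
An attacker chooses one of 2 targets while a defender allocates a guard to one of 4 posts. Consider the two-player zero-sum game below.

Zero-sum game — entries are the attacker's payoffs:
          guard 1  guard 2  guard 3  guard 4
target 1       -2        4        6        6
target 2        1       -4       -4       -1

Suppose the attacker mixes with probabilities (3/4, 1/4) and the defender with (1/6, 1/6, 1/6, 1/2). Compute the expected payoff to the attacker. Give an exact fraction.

Against (1/6, 1/6, 1/6, 1/2), each row's expected payoff is target 1: 13/3; target 2: -5/3.
Taking the (3/4, 1/4)-weighted average: (3/4)·(13/3) + (1/4)·(-5/3) = 17/6.

17/6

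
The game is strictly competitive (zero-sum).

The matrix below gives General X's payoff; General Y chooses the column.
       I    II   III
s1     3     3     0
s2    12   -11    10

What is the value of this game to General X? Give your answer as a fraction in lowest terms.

Column I is strictly dominated by III for General Y (it gives General X more in every row).
The remaining 2×2 game on (s1, s2) × (II, III) has no saddle point. Let General X play s1 with probability p; indifference gives 3p − 11(1−p) = 10(1−p), so p = 7/8.
Similarly General Y's optimal q on II is 5/12, and the value is 3·(5/12) + (0)·(7/12) = 5/4.

5/4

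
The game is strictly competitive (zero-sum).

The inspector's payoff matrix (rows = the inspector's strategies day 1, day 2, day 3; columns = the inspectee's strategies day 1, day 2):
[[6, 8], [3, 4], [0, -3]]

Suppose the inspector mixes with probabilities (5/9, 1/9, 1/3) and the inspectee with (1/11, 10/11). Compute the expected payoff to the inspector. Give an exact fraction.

Against (1/11, 10/11), each row's expected payoff is day 1: 86/11; day 2: 43/11; day 3: -30/11.
Taking the (5/9, 1/9, 1/3)-weighted average: (5/9)·(86/11) + (1/9)·(43/11) + (1/3)·(-30/11) = 383/99.

383/99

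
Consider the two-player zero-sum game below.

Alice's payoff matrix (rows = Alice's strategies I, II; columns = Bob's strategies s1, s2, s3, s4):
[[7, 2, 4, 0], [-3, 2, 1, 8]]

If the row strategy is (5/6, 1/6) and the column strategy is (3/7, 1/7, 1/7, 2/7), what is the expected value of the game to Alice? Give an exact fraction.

Against (3/7, 1/7, 1/7, 2/7), each row's expected payoff is I: 27/7; II: 10/7.
Taking the (5/6, 1/6)-weighted average: (5/6)·(27/7) + (1/6)·(10/7) = 145/42.

145/42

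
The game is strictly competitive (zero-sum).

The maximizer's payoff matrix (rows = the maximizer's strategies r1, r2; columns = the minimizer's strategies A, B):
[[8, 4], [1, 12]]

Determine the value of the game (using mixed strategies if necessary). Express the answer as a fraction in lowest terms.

Row minima are 4 and 1, so the maximizer's maximin is 4; column maxima are 8 and 12, so the minimizer's minimax is 8. These differ, so the equilibrium is in mixed strategies.
Let the maximizer play r1 with probability p. The minimizer is indifferent when 8p + (1−p) = 4p + 12(1−p), giving p = 11/15.
Let the minimizer play A with probability q. The maximizer is indifferent when 8q + 4(1−q) = q + 12(1−q), giving q = 8/15.
The value is 8·(8/15) + (4)·(7/15) = 92/15.

92/15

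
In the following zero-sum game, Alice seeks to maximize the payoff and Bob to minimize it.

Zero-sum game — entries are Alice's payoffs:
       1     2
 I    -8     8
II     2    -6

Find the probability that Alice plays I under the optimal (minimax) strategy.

Row minima are -8 and -6, so Alice's maximin is -6; column maxima are 2 and 8, so Bob's minimax is 2. These differ, so the equilibrium is in mixed strategies.
Let Alice play I with probability p. Bob is indifferent when −8p + 2(1−p) = 8p − 6(1−p), giving p = 1/3.

1/3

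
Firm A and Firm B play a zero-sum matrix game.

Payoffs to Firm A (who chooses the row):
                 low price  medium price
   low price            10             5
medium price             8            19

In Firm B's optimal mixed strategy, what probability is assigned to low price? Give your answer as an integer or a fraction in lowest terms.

7/8

Row minima are 5 and 8, so Firm A's maximin is 8; column maxima are 10 and 19, so Firm B's minimax is 10. These differ, so the equilibrium is in mixed strategies.
Let Firm B play low price with probability q. Firm A is indifferent when 10q + 5(1−q) = 8q + 19(1−q), giving q = 7/8.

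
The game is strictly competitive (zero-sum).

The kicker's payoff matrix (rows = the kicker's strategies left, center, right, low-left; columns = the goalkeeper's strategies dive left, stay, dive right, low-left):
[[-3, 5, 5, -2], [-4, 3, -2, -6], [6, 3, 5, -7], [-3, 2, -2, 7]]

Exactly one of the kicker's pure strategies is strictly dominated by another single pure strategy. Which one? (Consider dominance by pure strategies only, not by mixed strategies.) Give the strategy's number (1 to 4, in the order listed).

Compare center with left: -3 > -4, 5 > 3, 5 > -2, -2 > -6.
So left strictly dominates center for the kicker; center is strictly dominated.

2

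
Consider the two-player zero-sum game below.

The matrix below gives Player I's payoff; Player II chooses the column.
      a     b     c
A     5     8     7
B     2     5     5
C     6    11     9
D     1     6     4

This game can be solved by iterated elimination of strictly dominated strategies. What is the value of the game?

6

Row A is strictly dominated by row C (6>5, 11>8, 9>7); eliminate A.
Column b is strictly dominated by a for Player II (2<5, 6<11, 1<6); eliminate b.
Row B is strictly dominated by row C (6>2, 9>5); eliminate B.
Column c is strictly dominated by a for Player II (6<9, 1<4); eliminate c.
Row D is strictly dominated by row C (6>1); eliminate D.
Only (C, a) remains, with payoff 6.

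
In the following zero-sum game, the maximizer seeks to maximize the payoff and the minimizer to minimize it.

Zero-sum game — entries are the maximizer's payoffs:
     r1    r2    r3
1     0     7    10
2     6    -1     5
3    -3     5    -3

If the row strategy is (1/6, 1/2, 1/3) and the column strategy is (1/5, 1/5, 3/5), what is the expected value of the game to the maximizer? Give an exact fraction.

Against (1/5, 1/5, 3/5), each row's expected payoff is 1: 37/5; 2: 4; 3: -7/5.
Taking the (1/6, 1/2, 1/3)-weighted average: (1/6)·(37/5) + (1/2)·(4) + (1/3)·(-7/5) = 83/30.

83/30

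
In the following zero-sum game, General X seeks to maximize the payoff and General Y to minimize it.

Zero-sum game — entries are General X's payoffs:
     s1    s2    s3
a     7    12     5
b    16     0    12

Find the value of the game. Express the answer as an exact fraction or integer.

144/19

Column s1 is strictly dominated by s3 for General Y (it gives General X more in every row).
The remaining 2×2 game on (a, b) × (s2, s3) has no saddle point. Let General X play a with probability p; indifference gives 12p = 5p + 12(1−p), so p = 12/19.
Similarly General Y's optimal q on s2 is 7/19, and the value is 12·(7/19) + (5)·(12/19) = 144/19.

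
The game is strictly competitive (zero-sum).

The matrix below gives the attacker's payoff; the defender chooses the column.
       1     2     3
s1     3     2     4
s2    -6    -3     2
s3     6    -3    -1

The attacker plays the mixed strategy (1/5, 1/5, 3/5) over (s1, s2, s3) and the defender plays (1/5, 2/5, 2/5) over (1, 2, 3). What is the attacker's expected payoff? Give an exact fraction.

1/25

Against (1/5, 2/5, 2/5), each row's expected payoff is s1: 3; s2: -8/5; s3: -2/5.
Taking the (1/5, 1/5, 3/5)-weighted average: (1/5)·(3) + (1/5)·(-8/5) + (3/5)·(-2/5) = 1/25.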